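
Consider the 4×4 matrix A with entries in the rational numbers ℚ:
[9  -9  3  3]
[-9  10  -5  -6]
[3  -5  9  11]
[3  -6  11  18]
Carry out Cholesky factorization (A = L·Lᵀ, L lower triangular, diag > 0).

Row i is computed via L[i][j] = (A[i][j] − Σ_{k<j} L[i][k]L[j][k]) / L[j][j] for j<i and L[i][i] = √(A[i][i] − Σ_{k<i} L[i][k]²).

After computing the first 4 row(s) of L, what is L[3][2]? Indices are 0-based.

Step 1: L[0][0] = √(9) = 3.
  L[1][0] = (-9) / L[0][0] = -3.
Step 2: L[1][1] = √(1) = 1.
  L[2][0] = (3) / L[0][0] = 1.
  L[2][1] = (-2) / L[1][1] = -2.
Step 3: L[2][2] = √(4) = 2.
  L[3][0] = (3) / L[0][0] = 1.
  L[3][1] = (-3) / L[1][1] = -3.
  L[3][2] = (4) / L[2][2] = 2.
Step 4: L[3][3] = √(4) = 2.

L[3][2] = 2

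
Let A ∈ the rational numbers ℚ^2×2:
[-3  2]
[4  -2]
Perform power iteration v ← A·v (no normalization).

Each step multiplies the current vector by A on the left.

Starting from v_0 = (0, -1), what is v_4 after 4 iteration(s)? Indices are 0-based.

v_4 = (290, -344)

v_0 = (0, -1).
v_1 = A·v_0 = (-2, 2).
v_2 = A·v_1 = (10, -12).
v_3 = A·v_2 = (-54, 64).
v_4 = A·v_3 = (290, -344).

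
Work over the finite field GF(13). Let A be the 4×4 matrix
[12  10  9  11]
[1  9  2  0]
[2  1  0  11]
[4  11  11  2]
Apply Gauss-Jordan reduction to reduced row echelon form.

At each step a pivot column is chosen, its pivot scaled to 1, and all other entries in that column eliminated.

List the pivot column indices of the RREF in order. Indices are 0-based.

step 1: normalize row 0 (÷12) = (1, 3, 4, 2)
  row 1: subtract 1×row0 = (0, 6, 11, 11)
  row 2: subtract 2×row0 = (0, 8, 5, 7)
  row 3: subtract 4×row0 = (0, 12, 8, 7)
step 2: normalize row 1 (÷6) = (0, 1, 4, 4)
  row 0: subtract 3×row1 = (1, 0, 5, 3)
  row 2: subtract 8×row1 = (0, 0, 12, 1)
  row 3: subtract 12×row1 = (0, 0, 12, 11)
step 3: normalize row 2 (÷12) = (0, 0, 1, 12)
  row 0: subtract 5×row2 = (1, 0, 0, 8)
  row 1: subtract 4×row2 = (0, 1, 0, 8)
  row 3: subtract 12×row2 = (0, 0, 0, 10)
step 4: normalize row 3 (÷10) = (0, 0, 0, 1)
  row 0: subtract 8×row3 = (1, 0, 0, 0)
  row 1: subtract 8×row3 = (0, 1, 0, 0)
  row 2: subtract 12×row3 = (0, 0, 1, 0)

pivot columns: 0, 1, 2, 3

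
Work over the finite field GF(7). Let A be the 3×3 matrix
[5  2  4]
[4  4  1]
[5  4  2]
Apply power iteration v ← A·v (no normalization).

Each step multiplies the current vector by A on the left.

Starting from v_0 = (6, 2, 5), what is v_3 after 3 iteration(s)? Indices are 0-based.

v_0 = (6, 2, 5).
v_1 = A·v_0 = (5, 2, 6).
v_2 = A·v_1 = (4, 6, 3).
v_3 = A·v_2 = (2, 1, 1).

v_3 = (2, 1, 1)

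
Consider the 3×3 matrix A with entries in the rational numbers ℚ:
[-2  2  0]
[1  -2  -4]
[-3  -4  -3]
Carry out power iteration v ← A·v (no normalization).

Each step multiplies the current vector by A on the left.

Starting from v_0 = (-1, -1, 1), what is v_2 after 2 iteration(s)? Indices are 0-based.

v_0 = (-1, -1, 1).
v_1 = A·v_0 = (0, -3, 4).
v_2 = A·v_1 = (-6, -10, 0).

v_2 = (-6, -10, 0)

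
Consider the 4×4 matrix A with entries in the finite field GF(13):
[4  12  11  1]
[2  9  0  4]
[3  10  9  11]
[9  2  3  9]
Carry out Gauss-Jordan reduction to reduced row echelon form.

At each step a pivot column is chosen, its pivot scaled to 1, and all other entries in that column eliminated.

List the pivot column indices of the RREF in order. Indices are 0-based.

pivot columns: 0, 1, 2, 3

pivot(0,0)=4: scale R0 → (1, 3, 6, 10)
  clear (1,0): R1 −= (2)R0 → (0, 3, 1, 10)
  clear (2,0): R2 −= (3)R0 → (0, 1, 4, 7)
  clear (3,0): R3 −= (9)R0 → (0, 1, 1, 10)
pivot(1,1)=3: scale R1 → (0, 1, 9, 12)
  clear (0,1): R0 −= (3)R1 → (1, 0, 5, 0)
  clear (2,1): R2 −= (1)R1 → (0, 0, 8, 8)
  clear (3,1): R3 −= (1)R1 → (0, 0, 5, 11)
pivot(2,2)=8: scale R2 → (0, 0, 1, 1)
  clear (0,2): R0 −= (5)R2 → (1, 0, 0, 8)
  clear (1,2): R1 −= (9)R2 → (0, 1, 0, 3)
  clear (3,2): R3 −= (5)R2 → (0, 0, 0, 6)
pivot(3,3)=6: scale R3 → (0, 0, 0, 1)
  clear (0,3): R0 −= (8)R3 → (1, 0, 0, 0)
  clear (1,3): R1 −= (3)R3 → (0, 1, 0, 0)
  clear (2,3): R2 −= (1)R3 → (0, 0, 1, 0)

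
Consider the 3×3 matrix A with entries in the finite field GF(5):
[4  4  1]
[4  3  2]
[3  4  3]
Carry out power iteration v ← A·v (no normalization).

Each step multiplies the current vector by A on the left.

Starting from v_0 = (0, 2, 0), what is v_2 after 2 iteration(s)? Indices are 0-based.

v_0 = (0, 2, 0).
v_1 = A·v_0 = (3, 1, 3).
v_2 = A·v_1 = (4, 1, 2).

v_2 = (4, 1, 2)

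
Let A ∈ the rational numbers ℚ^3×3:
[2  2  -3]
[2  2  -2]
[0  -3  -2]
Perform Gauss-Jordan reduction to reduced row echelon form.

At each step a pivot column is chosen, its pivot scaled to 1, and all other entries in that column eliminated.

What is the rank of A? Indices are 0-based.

rank = 3

[1] R0 /= 2  ⇒  (1, 1, -3/2)
     R1 -= 2·R0  ⇒  (0, 0, 1)
[2] R1 <-> R2
[2] R1 /= -3  ⇒  (0, 1, 2/3)
     R0 -= 1·R1  ⇒  (1, 0, -13/6)
[3] R2 /= 1  ⇒  (0, 0, 1)
     R0 -= -13/6·R2  ⇒  (1, 0, 0)
     R1 -= 2/3·R2  ⇒  (0, 1, 0)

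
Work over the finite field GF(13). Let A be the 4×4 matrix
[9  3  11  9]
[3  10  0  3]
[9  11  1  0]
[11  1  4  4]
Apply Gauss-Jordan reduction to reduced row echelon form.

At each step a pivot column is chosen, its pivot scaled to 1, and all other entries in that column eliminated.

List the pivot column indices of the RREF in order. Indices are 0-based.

step 1: normalize row 0 (÷9) = (1, 9, 7, 1)
  row 1: subtract 3×row0 = (0, 9, 5, 0)
  row 2: subtract 9×row0 = (0, 8, 3, 4)
  row 3: subtract 11×row0 = (0, 6, 5, 6)
step 2: normalize row 1 (÷9) = (0, 1, 2, 0)
  row 0: subtract 9×row1 = (1, 0, 2, 1)
  row 2: subtract 8×row1 = (0, 0, 0, 4)
  row 3: subtract 6×row1 = (0, 0, 6, 6)
step 3: exchange rows 2,3
step 3: normalize row 2 (÷6) = (0, 0, 1, 1)
  row 0: subtract 2×row2 = (1, 0, 0, 12)
  row 1: subtract 2×row2 = (0, 1, 0, 11)
step 4: normalize row 3 (÷4) = (0, 0, 0, 1)
  row 0: subtract 12×row3 = (1, 0, 0, 0)
  row 1: subtract 11×row3 = (0, 1, 0, 0)
  row 2: subtract 1×row3 = (0, 0, 1, 0)

pivot columns: 0, 1, 2, 3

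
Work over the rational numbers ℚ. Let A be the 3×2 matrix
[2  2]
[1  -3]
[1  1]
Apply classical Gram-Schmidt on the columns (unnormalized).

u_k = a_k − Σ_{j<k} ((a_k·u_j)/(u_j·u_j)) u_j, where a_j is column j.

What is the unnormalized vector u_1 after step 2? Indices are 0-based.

u_1 = (4/3, -10/3, 2/3)

Step 1: u_0 = a_0 = (2, 1, 1).
Step 2: u_1 = a_1 − (1/3)·u_0 = (4/3, -10/3, 2/3).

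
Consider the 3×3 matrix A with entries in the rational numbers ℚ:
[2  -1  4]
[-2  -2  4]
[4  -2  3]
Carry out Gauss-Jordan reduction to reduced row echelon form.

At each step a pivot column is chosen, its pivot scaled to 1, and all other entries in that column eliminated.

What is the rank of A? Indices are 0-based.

rank = 3

step 1: normalize row 0 (÷2) = (1, -1/2, 2)
  row 1: subtract -2×row0 = (0, -3, 8)
  row 2: subtract 4×row0 = (0, 0, -5)
step 2: normalize row 1 (÷-3) = (0, 1, -8/3)
  row 0: subtract -1/2×row1 = (1, 0, 2/3)
step 3: normalize row 2 (÷-5) = (0, 0, 1)
  row 0: subtract 2/3×row2 = (1, 0, 0)
  row 1: subtract -8/3×row2 = (0, 1, 0)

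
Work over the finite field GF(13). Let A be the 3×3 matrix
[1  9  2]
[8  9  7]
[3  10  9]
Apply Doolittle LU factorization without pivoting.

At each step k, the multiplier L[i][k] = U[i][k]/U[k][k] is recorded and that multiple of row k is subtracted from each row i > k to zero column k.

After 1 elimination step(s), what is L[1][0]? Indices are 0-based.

L[1][0] = 8

[col 0] pivot 1
  R1 -= 8*R0 → (0, 2, 4)  (L[1][0] := 8)
  R2 -= 3*R0 → (0, 9, 3)  (L[2][0] := 3)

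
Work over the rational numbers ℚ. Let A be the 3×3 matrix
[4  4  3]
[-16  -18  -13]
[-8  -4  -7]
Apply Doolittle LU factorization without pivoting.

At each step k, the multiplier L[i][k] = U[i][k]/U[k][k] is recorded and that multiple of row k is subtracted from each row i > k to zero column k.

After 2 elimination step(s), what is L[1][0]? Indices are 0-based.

L[1][0] = -4

k=0: U[0][0]=4
  eliminate (1,0): mult=-4, new row 1: (0, -2, -1); set L[1][0]=-4
  eliminate (2,0): mult=-2, new row 2: (0, 4, -1); set L[2][0]=-2
k=1: U[1][1]=-2
  eliminate (2,1): mult=-2, new row 2: (0, 0, -3); set L[2][1]=-2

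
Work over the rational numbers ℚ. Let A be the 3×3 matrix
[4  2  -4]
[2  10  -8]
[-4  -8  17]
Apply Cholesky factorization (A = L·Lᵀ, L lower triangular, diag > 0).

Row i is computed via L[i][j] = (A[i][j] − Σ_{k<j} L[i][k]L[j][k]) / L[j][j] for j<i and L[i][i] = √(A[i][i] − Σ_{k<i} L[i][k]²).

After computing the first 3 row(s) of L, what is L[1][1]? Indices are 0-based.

Step 1: L[0][0] = √(4) = 2.
  L[1][0] = (2) / L[0][0] = 1.
Step 2: L[1][1] = √(9) = 3.
  L[2][0] = (-4) / L[0][0] = -2.
  L[2][1] = (-6) / L[1][1] = -2.
Step 3: L[2][2] = √(9) = 3.

L[1][1] = 3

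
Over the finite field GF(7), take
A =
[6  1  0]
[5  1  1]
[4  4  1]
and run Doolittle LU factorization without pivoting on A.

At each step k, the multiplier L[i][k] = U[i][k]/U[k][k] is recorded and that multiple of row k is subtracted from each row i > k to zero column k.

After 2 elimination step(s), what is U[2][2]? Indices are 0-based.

[col 0] pivot 6
  R1 -= 2*R0 → (0, 6, 1)  (L[1][0] := 2)
  R2 -= 3*R0 → (0, 1, 1)  (L[2][0] := 3)
[col 1] pivot 6
  R2 -= 6*R1 → (0, 0, 2)  (L[2][1] := 6)

U[2][2] = 2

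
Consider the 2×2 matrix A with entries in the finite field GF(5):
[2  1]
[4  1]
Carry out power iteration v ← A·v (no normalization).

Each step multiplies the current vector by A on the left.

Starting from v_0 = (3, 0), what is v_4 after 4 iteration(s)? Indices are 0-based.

v_4 = (0, 3)

v_0 = (3, 0).
v_1 = A·v_0 = (1, 2).
v_2 = A·v_1 = (4, 1).
v_3 = A·v_2 = (4, 2).
v_4 = A·v_3 = (0, 3).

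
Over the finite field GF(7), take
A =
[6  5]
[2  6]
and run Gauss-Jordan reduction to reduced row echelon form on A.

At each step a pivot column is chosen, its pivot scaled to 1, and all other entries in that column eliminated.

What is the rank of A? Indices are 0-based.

rank = 2

[1] R0 /= 6  ⇒  (1, 2)
     R1 -= 2·R0  ⇒  (0, 2)
[2] R1 /= 2  ⇒  (0, 1)
     R0 -= 2·R1  ⇒  (1, 0)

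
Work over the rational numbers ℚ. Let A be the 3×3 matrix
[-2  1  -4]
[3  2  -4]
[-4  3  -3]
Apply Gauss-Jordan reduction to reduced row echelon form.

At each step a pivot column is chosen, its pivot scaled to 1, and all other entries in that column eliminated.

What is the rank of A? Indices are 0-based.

rank = 3

[1] R0 /= -2  ⇒  (1, -1/2, 2)
     R1 -= 3·R0  ⇒  (0, 7/2, -10)
     R2 -= -4·R0  ⇒  (0, 1, 5)
[2] R1 /= 7/2  ⇒  (0, 1, -20/7)
     R0 -= -1/2·R1  ⇒  (1, 0, 4/7)
     R2 -= 1·R1  ⇒  (0, 0, 55/7)
[3] R2 /= 55/7  ⇒  (0, 0, 1)
     R0 -= 4/7·R2  ⇒  (1, 0, 0)
     R1 -= -20/7·R2  ⇒  (0, 1, 0)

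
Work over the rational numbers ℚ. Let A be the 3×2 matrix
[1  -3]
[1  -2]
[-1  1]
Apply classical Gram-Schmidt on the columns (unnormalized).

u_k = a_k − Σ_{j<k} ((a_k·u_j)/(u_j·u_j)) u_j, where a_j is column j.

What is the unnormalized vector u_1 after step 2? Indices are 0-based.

u_1 = (-1, 0, -1)

Step 1: u_0 = a_0 = (1, 1, -1).
Step 2: u_1 = a_1 − (-2)·u_0 = (-1, 0, -1).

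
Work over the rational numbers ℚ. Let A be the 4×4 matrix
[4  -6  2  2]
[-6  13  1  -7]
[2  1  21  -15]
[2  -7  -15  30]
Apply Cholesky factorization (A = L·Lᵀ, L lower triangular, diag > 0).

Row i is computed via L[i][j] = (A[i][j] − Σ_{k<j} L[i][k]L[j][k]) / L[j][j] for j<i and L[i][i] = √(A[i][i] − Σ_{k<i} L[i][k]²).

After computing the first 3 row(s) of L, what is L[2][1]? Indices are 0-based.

L[2][1] = 2

Step 1: L[0][0] = √(4) = 2.
  L[1][0] = (-6) / L[0][0] = -3.
Step 2: L[1][1] = √(4) = 2.
  L[2][0] = (2) / L[0][0] = 1.
  L[2][1] = (4) / L[1][1] = 2.
Step 3: L[2][2] = √(16) = 4.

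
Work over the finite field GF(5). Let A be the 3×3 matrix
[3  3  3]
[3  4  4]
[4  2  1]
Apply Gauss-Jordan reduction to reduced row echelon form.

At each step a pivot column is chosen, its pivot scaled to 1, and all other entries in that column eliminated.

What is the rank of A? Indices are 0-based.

step 1: normalize row 0 (÷3) = (1, 1, 1)
  row 1: subtract 3×row0 = (0, 1, 1)
  row 2: subtract 4×row0 = (0, 3, 2)
step 2: normalize row 1 (÷1) = (0, 1, 1)
  row 0: subtract 1×row1 = (1, 0, 0)
  row 2: subtract 3×row1 = (0, 0, 4)
step 3: normalize row 2 (÷4) = (0, 0, 1)
  row 1: subtract 1×row2 = (0, 1, 0)

rank = 3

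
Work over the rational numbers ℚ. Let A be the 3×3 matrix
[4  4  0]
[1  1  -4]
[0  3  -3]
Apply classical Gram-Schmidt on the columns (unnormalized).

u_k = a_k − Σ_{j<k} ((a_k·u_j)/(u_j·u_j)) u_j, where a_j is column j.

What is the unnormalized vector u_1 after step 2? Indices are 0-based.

Step 1: u_0 = a_0 = (4, 1, 0).
Step 2: u_1 = a_1 − (1)·u_0 = (0, 0, 3).

u_1 = (0, 0, 3)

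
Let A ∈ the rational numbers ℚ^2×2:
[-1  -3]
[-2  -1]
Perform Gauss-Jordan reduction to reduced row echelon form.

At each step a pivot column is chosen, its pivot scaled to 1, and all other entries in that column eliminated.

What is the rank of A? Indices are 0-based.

rank = 2

[1] R0 /= -1  ⇒  (1, 3)
     R1 -= -2·R0  ⇒  (0, 5)
[2] R1 /= 5  ⇒  (0, 1)
     R0 -= 3·R1  ⇒  (1, 0)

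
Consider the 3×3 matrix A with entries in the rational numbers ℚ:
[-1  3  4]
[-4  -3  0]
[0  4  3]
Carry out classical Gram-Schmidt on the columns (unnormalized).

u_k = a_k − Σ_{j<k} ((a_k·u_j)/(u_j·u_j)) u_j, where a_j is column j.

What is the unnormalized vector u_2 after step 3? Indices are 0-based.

u_2 = (304/497, -76/497, -285/497)

Step 1: u_0 = a_0 = (-1, -4, 0).
Step 2: u_1 = a_1 − (9/17)·u_0 = (60/17, -15/17, 4).
Step 3: u_2 = a_2 − (-4/17)·u_0 − (444/497)·u_1 = (304/497, -76/497, -285/497).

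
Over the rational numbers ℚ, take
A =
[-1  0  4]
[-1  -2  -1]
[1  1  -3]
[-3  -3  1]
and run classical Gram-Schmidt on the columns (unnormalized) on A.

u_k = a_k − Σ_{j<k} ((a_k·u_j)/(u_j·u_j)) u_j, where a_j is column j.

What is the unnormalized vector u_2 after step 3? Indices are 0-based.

u_2 = (3/4, 3/4, -9/4, -5/4)

Step 1: u_0 = a_0 = (-1, -1, 1, -3).
Step 2: u_1 = a_1 − (1)·u_0 = (1, -1, 0, 0).
Step 3: u_2 = a_2 − (-3/4)·u_0 − (5/2)·u_1 = (3/4, 3/4, -9/4, -5/4).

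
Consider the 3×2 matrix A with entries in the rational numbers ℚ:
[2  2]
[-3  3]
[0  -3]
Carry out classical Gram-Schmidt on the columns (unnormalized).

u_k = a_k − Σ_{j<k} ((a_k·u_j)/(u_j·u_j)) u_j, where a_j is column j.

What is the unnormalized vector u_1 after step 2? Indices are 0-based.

u_1 = (36/13, 24/13, -3)

Step 1: u_0 = a_0 = (2, -3, 0).
Step 2: u_1 = a_1 − (-5/13)·u_0 = (36/13, 24/13, -3).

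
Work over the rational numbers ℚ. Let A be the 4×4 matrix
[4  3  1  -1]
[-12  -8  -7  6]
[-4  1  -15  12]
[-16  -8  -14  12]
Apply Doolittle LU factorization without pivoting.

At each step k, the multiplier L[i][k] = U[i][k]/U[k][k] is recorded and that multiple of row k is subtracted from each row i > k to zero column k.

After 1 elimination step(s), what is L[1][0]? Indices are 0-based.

k=0: U[0][0]=4
  eliminate (1,0): mult=-3, new row 1: (0, 1, -4, 3); set L[1][0]=-3
  eliminate (2,0): mult=-1, new row 2: (0, 4, -14, 11); set L[2][0]=-1
  eliminate (3,0): mult=-4, new row 3: (0, 4, -10, 8); set L[3][0]=-4

L[1][0] = -3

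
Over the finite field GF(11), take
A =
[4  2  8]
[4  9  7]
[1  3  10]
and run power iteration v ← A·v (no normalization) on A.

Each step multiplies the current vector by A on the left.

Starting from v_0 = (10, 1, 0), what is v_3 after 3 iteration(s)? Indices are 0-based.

v_0 = (10, 1, 0).
v_1 = A·v_0 = (9, 5, 2).
v_2 = A·v_1 = (7, 7, 0).
v_3 = A·v_2 = (9, 3, 6).

v_3 = (9, 3, 6)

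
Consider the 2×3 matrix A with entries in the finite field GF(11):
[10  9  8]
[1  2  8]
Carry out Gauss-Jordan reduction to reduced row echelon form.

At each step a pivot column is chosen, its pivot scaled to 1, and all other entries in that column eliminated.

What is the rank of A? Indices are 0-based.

[1] R0 /= 10  ⇒  (1, 2, 3)
     R1 -= 1·R0  ⇒  (0, 0, 5)
column 1 empty below row 1
[2] R1 /= 5  ⇒  (0, 0, 1)
     R0 -= 3·R1  ⇒  (1, 2, 0)

rank = 2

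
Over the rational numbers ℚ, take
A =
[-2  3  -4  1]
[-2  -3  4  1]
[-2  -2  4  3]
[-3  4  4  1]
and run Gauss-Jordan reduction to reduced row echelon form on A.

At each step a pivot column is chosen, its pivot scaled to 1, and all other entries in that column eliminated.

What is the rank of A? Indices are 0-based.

rank = 4

step 1: normalize row 0 (÷-2) = (1, -3/2, 2, -1/2)
  row 1: subtract -2×row0 = (0, -6, 8, 0)
  row 2: subtract -2×row0 = (0, -5, 8, 2)
  row 3: subtract -3×row0 = (0, -1/2, 10, -1/2)
step 2: normalize row 1 (÷-6) = (0, 1, -4/3, 0)
  row 0: subtract -3/2×row1 = (1, 0, 0, -1/2)
  row 2: subtract -5×row1 = (0, 0, 4/3, 2)
  row 3: subtract -1/2×row1 = (0, 0, 28/3, -1/2)
step 3: normalize row 2 (÷4/3) = (0, 0, 1, 3/2)
  row 1: subtract -4/3×row2 = (0, 1, 0, 2)
  row 3: subtract 28/3×row2 = (0, 0, 0, -29/2)
step 4: normalize row 3 (÷-29/2) = (0, 0, 0, 1)
  row 0: subtract -1/2×row3 = (1, 0, 0, 0)
  row 1: subtract 2×row3 = (0, 1, 0, 0)
  row 2: subtract 3/2×row3 = (0, 0, 1, 0)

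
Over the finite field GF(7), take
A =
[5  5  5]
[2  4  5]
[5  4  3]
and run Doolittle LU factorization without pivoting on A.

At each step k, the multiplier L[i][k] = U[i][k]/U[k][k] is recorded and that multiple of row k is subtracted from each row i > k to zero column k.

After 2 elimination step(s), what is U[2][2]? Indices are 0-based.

Step 1: pivot at (0,0) is 5.
  row1 ← row1 − (6)·row0  ⇒  L[1][0]=6, U row1=(0, 2, 3)
  row2 ← row2 − (1)·row0  ⇒  L[2][0]=1, U row2=(0, 6, 5)
Step 2: pivot at (1,1) is 2.
  row2 ← row2 − (3)·row1  ⇒  L[2][1]=3, U row2=(0, 0, 3)

U[2][2] = 3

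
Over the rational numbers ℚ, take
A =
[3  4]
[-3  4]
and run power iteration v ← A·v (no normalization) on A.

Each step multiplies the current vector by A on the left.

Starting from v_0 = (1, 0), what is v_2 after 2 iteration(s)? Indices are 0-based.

v_0 = (1, 0).
v_1 = A·v_0 = (3, -3).
v_2 = A·v_1 = (-3, -21).

v_2 = (-3, -21)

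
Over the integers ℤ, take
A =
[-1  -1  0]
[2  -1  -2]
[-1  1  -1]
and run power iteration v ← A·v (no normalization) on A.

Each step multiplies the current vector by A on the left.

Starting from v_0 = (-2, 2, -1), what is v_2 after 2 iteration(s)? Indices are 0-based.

v_2 = (4, -6, -9)

v_0 = (-2, 2, -1).
v_1 = A·v_0 = (0, -4, 5).
v_2 = A·v_1 = (4, -6, -9).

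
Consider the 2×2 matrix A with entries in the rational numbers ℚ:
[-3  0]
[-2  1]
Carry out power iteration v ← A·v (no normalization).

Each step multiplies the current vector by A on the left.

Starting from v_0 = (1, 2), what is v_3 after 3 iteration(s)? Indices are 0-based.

v_0 = (1, 2).
v_1 = A·v_0 = (-3, 0).
v_2 = A·v_1 = (9, 6).
v_3 = A·v_2 = (-27, -12).

v_3 = (-27, -12)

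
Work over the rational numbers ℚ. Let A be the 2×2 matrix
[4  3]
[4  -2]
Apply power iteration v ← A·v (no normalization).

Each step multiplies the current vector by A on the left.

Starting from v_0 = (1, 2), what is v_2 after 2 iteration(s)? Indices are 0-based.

v_2 = (40, 40)

v_0 = (1, 2).
v_1 = A·v_0 = (10, 0).
v_2 = A·v_1 = (40, 40).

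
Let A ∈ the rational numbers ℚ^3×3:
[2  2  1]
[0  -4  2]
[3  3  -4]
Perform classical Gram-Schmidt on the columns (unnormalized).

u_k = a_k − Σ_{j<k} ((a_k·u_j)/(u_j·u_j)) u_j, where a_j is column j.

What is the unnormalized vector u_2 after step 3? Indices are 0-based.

u_2 = (33/13, 0, -22/13)

Step 1: u_0 = a_0 = (2, 0, 3).
Step 2: u_1 = a_1 − (1)·u_0 = (0, -4, 0).
Step 3: u_2 = a_2 − (-10/13)·u_0 − (-1/2)·u_1 = (33/13, 0, -22/13).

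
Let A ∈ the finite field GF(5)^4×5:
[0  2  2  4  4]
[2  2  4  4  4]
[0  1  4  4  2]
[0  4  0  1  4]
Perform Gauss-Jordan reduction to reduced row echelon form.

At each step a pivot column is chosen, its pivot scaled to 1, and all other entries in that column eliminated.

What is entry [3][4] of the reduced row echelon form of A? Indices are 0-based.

M[3][4] = 4

[1] R0 <-> R1
[1] R0 /= 2  ⇒  (1, 1, 2, 2, 2)
[2] R1 /= 2  ⇒  (0, 1, 1, 2, 2)
     R0 -= 1·R1  ⇒  (1, 0, 1, 0, 0)
     R2 -= 1·R1  ⇒  (0, 0, 3, 2, 0)
     R3 -= 4·R1  ⇒  (0, 0, 1, 3, 1)
[3] R2 /= 3  ⇒  (0, 0, 1, 4, 0)
     R0 -= 1·R2  ⇒  (1, 0, 0, 1, 0)
     R1 -= 1·R2  ⇒  (0, 1, 0, 3, 2)
     R3 -= 1·R2  ⇒  (0, 0, 0, 4, 1)
[4] R3 /= 4  ⇒  (0, 0, 0, 1, 4)
     R0 -= 1·R3  ⇒  (1, 0, 0, 0, 1)
     R1 -= 3·R3  ⇒  (0, 1, 0, 0, 0)
     R2 -= 4·R3  ⇒  (0, 0, 1, 0, 4)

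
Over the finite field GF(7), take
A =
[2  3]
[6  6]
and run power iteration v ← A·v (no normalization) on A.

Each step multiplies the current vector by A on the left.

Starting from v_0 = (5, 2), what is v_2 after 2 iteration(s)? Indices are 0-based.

v_0 = (5, 2).
v_1 = A·v_0 = (2, 0).
v_2 = A·v_1 = (4, 5).

v_2 = (4, 5)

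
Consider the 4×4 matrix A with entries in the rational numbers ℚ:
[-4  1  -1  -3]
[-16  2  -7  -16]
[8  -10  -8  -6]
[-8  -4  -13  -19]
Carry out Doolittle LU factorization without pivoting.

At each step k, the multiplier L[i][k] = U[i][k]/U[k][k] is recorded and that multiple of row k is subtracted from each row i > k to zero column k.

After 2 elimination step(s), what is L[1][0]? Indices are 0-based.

k=0: U[0][0]=-4
  eliminate (1,0): mult=4, new row 1: (0, -2, -3, -4); set L[1][0]=4
  eliminate (2,0): mult=-2, new row 2: (0, -8, -10, -12); set L[2][0]=-2
  eliminate (3,0): mult=2, new row 3: (0, -6, -11, -13); set L[3][0]=2
k=1: U[1][1]=-2
  eliminate (2,1): mult=4, new row 2: (0, 0, 2, 4); set L[2][1]=4
  eliminate (3,1): mult=3, new row 3: (0, 0, -2, -1); set L[3][1]=3

L[1][0] = 4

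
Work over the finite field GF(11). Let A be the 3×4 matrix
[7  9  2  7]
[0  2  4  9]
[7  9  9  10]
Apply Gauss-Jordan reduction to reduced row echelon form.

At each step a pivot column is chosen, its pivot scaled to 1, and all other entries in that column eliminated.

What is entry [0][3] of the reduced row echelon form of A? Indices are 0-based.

step 1: normalize row 0 (÷7) = (1, 6, 5, 1)
  row 2: subtract 7×row0 = (0, 0, 7, 3)
step 2: normalize row 1 (÷2) = (0, 1, 2, 10)
  row 0: subtract 6×row1 = (1, 0, 4, 7)
step 3: normalize row 2 (÷7) = (0, 0, 1, 2)
  row 0: subtract 4×row2 = (1, 0, 0, 10)
  row 1: subtract 2×row2 = (0, 1, 0, 6)

M[0][3] = 10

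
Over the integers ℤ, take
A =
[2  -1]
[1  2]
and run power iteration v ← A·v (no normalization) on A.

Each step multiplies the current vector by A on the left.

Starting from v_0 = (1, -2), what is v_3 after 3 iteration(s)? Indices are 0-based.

v_3 = (24, 7)

v_0 = (1, -2).
v_1 = A·v_0 = (4, -3).
v_2 = A·v_1 = (11, -2).
v_3 = A·v_2 = (24, 7).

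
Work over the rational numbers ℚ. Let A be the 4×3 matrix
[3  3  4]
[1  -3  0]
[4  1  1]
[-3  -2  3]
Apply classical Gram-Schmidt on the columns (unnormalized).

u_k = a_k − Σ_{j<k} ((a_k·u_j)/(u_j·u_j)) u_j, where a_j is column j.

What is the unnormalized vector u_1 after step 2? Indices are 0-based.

u_1 = (57/35, -121/35, -29/35, -22/35)

Step 1: u_0 = a_0 = (3, 1, 4, -3).
Step 2: u_1 = a_1 − (16/35)·u_0 = (57/35, -121/35, -29/35, -22/35).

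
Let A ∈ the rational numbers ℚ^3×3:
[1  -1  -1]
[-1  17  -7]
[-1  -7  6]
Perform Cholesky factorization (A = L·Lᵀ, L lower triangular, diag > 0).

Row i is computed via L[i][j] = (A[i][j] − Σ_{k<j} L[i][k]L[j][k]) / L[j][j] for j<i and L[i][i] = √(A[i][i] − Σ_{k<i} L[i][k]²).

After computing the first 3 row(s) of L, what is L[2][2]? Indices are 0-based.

L[2][2] = 1

Step 1: L[0][0] = √(1) = 1.
  L[1][0] = (-1) / L[0][0] = -1.
Step 2: L[1][1] = √(16) = 4.
  L[2][0] = (-1) / L[0][0] = -1.
  L[2][1] = (-8) / L[1][1] = -2.
Step 3: L[2][2] = √(1) = 1.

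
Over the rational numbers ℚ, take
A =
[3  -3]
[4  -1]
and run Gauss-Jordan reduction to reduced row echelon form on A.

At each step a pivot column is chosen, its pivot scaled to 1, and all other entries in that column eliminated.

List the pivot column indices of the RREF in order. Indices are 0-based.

pivot columns: 0, 1

step 1: normalize row 0 (÷3) = (1, -1)
  row 1: subtract 4×row0 = (0, 3)
step 2: normalize row 1 (÷3) = (0, 1)
  row 0: subtract -1×row1 = (1, 0)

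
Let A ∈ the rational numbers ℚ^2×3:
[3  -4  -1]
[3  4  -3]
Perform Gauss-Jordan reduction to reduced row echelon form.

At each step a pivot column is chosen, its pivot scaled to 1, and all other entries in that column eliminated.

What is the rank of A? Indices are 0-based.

rank = 2

step 1: normalize row 0 (÷3) = (1, -4/3, -1/3)
  row 1: subtract 3×row0 = (0, 8, -2)
step 2: normalize row 1 (÷8) = (0, 1, -1/4)
  row 0: subtract -4/3×row1 = (1, 0, -2/3)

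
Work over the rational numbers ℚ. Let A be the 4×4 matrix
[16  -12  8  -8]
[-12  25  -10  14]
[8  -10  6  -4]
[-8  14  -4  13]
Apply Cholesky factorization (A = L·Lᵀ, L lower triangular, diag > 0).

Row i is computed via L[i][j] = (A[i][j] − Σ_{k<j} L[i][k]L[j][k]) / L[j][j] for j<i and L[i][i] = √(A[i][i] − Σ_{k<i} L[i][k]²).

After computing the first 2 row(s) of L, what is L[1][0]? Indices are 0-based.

Step 1: L[0][0] = √(16) = 4.
  L[1][0] = (-12) / L[0][0] = -3.
Step 2: L[1][1] = √(16) = 4.

L[1][0] = -3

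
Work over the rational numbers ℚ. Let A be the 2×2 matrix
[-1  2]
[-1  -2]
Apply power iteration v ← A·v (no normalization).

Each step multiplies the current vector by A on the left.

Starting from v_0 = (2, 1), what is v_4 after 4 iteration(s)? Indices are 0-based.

v_4 = (-40, -8)

v_0 = (2, 1).
v_1 = A·v_0 = (0, -4).
v_2 = A·v_1 = (-8, 8).
v_3 = A·v_2 = (24, -8).
v_4 = A·v_3 = (-40, -8).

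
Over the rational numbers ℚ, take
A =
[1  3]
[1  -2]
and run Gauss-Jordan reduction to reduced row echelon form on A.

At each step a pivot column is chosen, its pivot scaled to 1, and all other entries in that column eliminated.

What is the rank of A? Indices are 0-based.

step 1: normalize row 0 (÷1) = (1, 3)
  row 1: subtract 1×row0 = (0, -5)
step 2: normalize row 1 (÷-5) = (0, 1)
  row 0: subtract 3×row1 = (1, 0)

rank = 2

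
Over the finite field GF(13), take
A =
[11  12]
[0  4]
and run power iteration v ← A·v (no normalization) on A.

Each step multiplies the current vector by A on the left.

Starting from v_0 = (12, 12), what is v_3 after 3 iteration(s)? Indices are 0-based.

v_3 = (7, 1)

v_0 = (12, 12).
v_1 = A·v_0 = (3, 9).
v_2 = A·v_1 = (11, 10).
v_3 = A·v_2 = (7, 1).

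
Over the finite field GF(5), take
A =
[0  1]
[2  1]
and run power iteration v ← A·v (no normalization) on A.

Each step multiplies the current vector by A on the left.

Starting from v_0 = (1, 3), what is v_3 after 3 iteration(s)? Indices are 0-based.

v_0 = (1, 3).
v_1 = A·v_0 = (3, 0).
v_2 = A·v_1 = (0, 1).
v_3 = A·v_2 = (1, 1).

v_3 = (1, 1)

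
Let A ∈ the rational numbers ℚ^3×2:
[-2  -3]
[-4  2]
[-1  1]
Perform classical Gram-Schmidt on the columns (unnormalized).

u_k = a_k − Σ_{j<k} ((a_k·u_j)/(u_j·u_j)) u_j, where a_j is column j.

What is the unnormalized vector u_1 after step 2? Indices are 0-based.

Step 1: u_0 = a_0 = (-2, -4, -1).
Step 2: u_1 = a_1 − (-1/7)·u_0 = (-23/7, 10/7, 6/7).

u_1 = (-23/7, 10/7, 6/7)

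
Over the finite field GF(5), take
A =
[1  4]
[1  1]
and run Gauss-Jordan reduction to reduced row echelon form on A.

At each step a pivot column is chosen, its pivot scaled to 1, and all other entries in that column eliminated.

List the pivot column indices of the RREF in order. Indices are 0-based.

pivot columns: 0, 1

pivot(0,0)=1: scale R0 → (1, 4)
  clear (1,0): R1 −= (1)R0 → (0, 2)
pivot(1,1)=2: scale R1 → (0, 1)
  clear (0,1): R0 −= (4)R1 → (1, 0)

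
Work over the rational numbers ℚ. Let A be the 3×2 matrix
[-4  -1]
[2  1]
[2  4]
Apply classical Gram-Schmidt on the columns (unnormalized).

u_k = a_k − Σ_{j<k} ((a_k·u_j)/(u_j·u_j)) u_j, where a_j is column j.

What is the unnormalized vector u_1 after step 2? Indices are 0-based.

Step 1: u_0 = a_0 = (-4, 2, 2).
Step 2: u_1 = a_1 − (7/12)·u_0 = (4/3, -1/6, 17/6).

u_1 = (4/3, -1/6, 17/6)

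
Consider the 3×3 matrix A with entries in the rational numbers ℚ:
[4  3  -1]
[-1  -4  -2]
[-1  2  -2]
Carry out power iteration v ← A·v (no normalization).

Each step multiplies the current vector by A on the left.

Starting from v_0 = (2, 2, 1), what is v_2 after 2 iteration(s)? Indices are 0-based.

v_2 = (16, 35, -37)

v_0 = (2, 2, 1).
v_1 = A·v_0 = (13, -12, 0).
v_2 = A·v_1 = (16, 35, -37).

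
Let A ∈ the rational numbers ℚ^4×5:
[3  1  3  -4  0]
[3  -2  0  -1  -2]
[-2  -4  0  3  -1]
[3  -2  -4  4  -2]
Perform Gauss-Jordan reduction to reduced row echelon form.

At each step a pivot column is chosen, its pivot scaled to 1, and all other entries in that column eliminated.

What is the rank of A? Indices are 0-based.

rank = 4

pivot(0,0)=3: scale R0 → (1, 1/3, 1, -4/3, 0)
  clear (1,0): R1 −= (3)R0 → (0, -3, -3, 3, -2)
  clear (2,0): R2 −= (-2)R0 → (0, -10/3, 2, 1/3, -1)
  clear (3,0): R3 −= (3)R0 → (0, -3, -7, 8, -2)
pivot(1,1)=-3: scale R1 → (0, 1, 1, -1, 2/3)
  clear (0,1): R0 −= (1/3)R1 → (1, 0, 2/3, -1, -2/9)
  clear (2,1): R2 −= (-10/3)R1 → (0, 0, 16/3, -3, 11/9)
  clear (3,1): R3 −= (-3)R1 → (0, 0, -4, 5, 0)
pivot(2,2)=16/3: scale R2 → (0, 0, 1, -9/16, 11/48)
  clear (0,2): R0 −= (2/3)R2 → (1, 0, 0, -5/8, -3/8)
  clear (1,2): R1 −= (1)R2 → (0, 1, 0, -7/16, 7/16)
  clear (3,2): R3 −= (-4)R2 → (0, 0, 0, 11/4, 11/12)
pivot(3,3)=11/4: scale R3 → (0, 0, 0, 1, 1/3)
  clear (0,3): R0 −= (-5/8)R3 → (1, 0, 0, 0, -1/6)
  clear (1,3): R1 −= (-7/16)R3 → (0, 1, 0, 0, 7/12)
  clear (2,3): R2 −= (-9/16)R3 → (0, 0, 1, 0, 5/12)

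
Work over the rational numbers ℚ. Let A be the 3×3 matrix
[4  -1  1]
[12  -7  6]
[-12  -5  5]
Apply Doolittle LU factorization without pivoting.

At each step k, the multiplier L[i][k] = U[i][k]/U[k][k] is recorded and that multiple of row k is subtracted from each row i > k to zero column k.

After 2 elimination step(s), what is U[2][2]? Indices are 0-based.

U[2][2] = 2

[col 0] pivot 4
  R1 -= 3*R0 → (0, -4, 3)  (L[1][0] := 3)
  R2 -= -3*R0 → (0, -8, 8)  (L[2][0] := -3)
[col 1] pivot -4
  R2 -= 2*R1 → (0, 0, 2)  (L[2][1] := 2)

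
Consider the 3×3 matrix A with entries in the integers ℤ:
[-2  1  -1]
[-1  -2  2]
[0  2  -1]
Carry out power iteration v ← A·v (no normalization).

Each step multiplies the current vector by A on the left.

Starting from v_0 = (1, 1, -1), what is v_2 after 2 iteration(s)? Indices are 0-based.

v_0 = (1, 1, -1).
v_1 = A·v_0 = (0, -5, 3).
v_2 = A·v_1 = (-8, 16, -13).

v_2 = (-8, 16, -13)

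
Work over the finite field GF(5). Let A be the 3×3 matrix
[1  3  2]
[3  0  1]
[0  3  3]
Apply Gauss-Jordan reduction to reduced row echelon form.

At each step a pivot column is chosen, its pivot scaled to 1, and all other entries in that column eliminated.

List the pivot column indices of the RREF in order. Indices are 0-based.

pivot(0,0)=1: scale R0 → (1, 3, 2)
  clear (1,0): R1 −= (3)R0 → (0, 1, 0)
pivot(1,1)=1: scale R1 → (0, 1, 0)
  clear (0,1): R0 −= (3)R1 → (1, 0, 2)
  clear (2,1): R2 −= (3)R1 → (0, 0, 3)
pivot(2,2)=3: scale R2 → (0, 0, 1)
  clear (0,2): R0 −= (2)R2 → (1, 0, 0)

pivot columns: 0, 1, 2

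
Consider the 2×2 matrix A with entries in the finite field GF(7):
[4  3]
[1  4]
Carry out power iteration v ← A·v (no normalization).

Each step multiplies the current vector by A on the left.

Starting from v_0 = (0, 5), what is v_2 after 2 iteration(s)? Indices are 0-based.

v_2 = (1, 4)

v_0 = (0, 5).
v_1 = A·v_0 = (1, 6).
v_2 = A·v_1 = (1, 4).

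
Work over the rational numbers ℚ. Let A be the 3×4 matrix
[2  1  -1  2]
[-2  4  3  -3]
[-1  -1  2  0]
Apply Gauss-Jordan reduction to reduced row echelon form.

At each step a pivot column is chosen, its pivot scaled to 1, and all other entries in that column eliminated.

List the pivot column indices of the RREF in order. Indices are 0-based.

pivot columns: 0, 1, 2

[1] R0 /= 2  ⇒  (1, 1/2, -1/2, 1)
     R1 -= -2·R0  ⇒  (0, 5, 2, -1)
     R2 -= -1·R0  ⇒  (0, -1/2, 3/2, 1)
[2] R1 /= 5  ⇒  (0, 1, 2/5, -1/5)
     R0 -= 1/2·R1  ⇒  (1, 0, -7/10, 11/10)
     R2 -= -1/2·R1  ⇒  (0, 0, 17/10, 9/10)
[3] R2 /= 17/10  ⇒  (0, 0, 1, 9/17)
     R0 -= -7/10·R2  ⇒  (1, 0, 0, 25/17)
     R1 -= 2/5·R2  ⇒  (0, 1, 0, -7/17)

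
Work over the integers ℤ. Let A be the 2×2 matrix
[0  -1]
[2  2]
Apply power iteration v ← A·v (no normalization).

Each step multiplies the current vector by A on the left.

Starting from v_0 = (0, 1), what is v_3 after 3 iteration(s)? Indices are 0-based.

v_0 = (0, 1).
v_1 = A·v_0 = (-1, 2).
v_2 = A·v_1 = (-2, 2).
v_3 = A·v_2 = (-2, 0).

v_3 = (-2, 0)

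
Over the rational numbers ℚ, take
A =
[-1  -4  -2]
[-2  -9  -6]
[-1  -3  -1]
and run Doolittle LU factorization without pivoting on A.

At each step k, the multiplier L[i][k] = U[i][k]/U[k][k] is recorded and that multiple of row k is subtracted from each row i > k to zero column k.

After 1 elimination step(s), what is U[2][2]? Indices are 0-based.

U[2][2] = 1

k=0: U[0][0]=-1
  eliminate (1,0): mult=2, new row 1: (0, -1, -2); set L[1][0]=2
  eliminate (2,0): mult=1, new row 2: (0, 1, 1); set L[2][0]=1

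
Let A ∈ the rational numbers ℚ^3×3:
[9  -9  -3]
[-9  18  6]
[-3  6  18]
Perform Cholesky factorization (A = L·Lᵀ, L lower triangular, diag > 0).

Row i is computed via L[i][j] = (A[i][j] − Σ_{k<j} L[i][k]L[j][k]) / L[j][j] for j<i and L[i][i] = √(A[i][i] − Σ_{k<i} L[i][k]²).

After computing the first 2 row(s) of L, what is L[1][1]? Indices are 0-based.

Step 1: L[0][0] = √(9) = 3.
  L[1][0] = (-9) / L[0][0] = -3.
Step 2: L[1][1] = √(9) = 3.

L[1][1] = 3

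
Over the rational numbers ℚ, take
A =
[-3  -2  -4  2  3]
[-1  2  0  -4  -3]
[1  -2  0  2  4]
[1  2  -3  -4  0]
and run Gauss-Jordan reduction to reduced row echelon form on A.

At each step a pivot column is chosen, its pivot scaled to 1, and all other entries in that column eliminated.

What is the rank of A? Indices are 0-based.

step 1: normalize row 0 (÷-3) = (1, 2/3, 4/3, -2/3, -1)
  row 1: subtract -1×row0 = (0, 8/3, 4/3, -14/3, -4)
  row 2: subtract 1×row0 = (0, -8/3, -4/3, 8/3, 5)
  row 3: subtract 1×row0 = (0, 4/3, -13/3, -10/3, 1)
step 2: normalize row 1 (÷8/3) = (0, 1, 1/2, -7/4, -3/2)
  row 0: subtract 2/3×row1 = (1, 0, 1, 1/2, 0)
  row 2: subtract -8/3×row1 = (0, 0, 0, -2, 1)
  row 3: subtract 4/3×row1 = (0, 0, -5, -1, 3)
step 3: exchange rows 2,3
step 3: normalize row 2 (÷-5) = (0, 0, 1, 1/5, -3/5)
  row 0: subtract 1×row2 = (1, 0, 0, 3/10, 3/5)
  row 1: subtract 1/2×row2 = (0, 1, 0, -37/20, -6/5)
step 4: normalize row 3 (÷-2) = (0, 0, 0, 1, -1/2)
  row 0: subtract 3/10×row3 = (1, 0, 0, 0, 3/4)
  row 1: subtract -37/20×row3 = (0, 1, 0, 0, -17/8)
  row 2: subtract 1/5×row3 = (0, 0, 1, 0, -1/2)

rank = 4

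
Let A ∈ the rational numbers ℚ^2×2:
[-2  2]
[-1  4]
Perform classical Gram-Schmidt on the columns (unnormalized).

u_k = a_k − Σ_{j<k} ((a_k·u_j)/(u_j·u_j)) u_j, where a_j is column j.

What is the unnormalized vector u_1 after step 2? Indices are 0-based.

Step 1: u_0 = a_0 = (-2, -1).
Step 2: u_1 = a_1 − (-8/5)·u_0 = (-6/5, 12/5).

u_1 = (-6/5, 12/5)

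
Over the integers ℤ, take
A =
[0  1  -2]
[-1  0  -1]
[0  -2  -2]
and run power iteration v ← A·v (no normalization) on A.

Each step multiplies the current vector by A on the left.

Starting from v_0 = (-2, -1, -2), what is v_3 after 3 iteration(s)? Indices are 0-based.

v_0 = (-2, -1, -2).
v_1 = A·v_0 = (3, 4, 6).
v_2 = A·v_1 = (-8, -9, -20).
v_3 = A·v_2 = (31, 28, 58).

v_3 = (31, 28, 58)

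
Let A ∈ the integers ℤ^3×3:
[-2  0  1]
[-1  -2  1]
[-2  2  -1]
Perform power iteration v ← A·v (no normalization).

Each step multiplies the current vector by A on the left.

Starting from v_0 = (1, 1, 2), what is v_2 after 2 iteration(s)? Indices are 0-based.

v_0 = (1, 1, 2).
v_1 = A·v_0 = (0, -1, -2).
v_2 = A·v_1 = (-2, 0, 0).

v_2 = (-2, 0, 0)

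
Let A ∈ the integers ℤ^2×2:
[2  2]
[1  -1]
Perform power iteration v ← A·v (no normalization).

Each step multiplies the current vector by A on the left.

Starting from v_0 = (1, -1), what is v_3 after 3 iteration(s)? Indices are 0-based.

v_0 = (1, -1).
v_1 = A·v_0 = (0, 2).
v_2 = A·v_1 = (4, -2).
v_3 = A·v_2 = (4, 6).

v_3 = (4, 6)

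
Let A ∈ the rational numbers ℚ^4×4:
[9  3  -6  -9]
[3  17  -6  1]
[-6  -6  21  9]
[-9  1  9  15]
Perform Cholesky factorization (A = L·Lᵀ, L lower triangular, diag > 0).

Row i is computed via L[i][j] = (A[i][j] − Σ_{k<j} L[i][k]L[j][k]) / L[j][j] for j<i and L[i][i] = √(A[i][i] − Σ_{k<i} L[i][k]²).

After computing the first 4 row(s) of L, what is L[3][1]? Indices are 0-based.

L[3][1] = 1

Step 1: L[0][0] = √(9) = 3.
  L[1][0] = (3) / L[0][0] = 1.
Step 2: L[1][1] = √(16) = 4.
  L[2][0] = (-6) / L[0][0] = -2.
  L[2][1] = (-4) / L[1][1] = -1.
Step 3: L[2][2] = √(16) = 4.
  L[3][0] = (-9) / L[0][0] = -3.
  L[3][1] = (4) / L[1][1] = 1.
  L[3][2] = (4) / L[2][2] = 1.
Step 4: L[3][3] = √(4) = 2.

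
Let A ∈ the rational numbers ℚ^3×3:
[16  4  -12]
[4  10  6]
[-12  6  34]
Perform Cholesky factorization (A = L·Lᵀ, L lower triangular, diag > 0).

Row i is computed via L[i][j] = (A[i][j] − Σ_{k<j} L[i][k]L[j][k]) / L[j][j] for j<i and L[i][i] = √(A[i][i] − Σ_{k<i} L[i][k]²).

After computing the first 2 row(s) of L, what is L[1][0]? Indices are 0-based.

Step 1: L[0][0] = √(16) = 4.
  L[1][0] = (4) / L[0][0] = 1.
Step 2: L[1][1] = √(9) = 3.

L[1][0] = 1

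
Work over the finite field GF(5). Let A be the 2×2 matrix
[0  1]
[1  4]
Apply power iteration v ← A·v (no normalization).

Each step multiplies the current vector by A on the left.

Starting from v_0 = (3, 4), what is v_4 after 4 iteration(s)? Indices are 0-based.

v_4 = (4, 1)

v_0 = (3, 4).
v_1 = A·v_0 = (4, 4).
v_2 = A·v_1 = (4, 0).
v_3 = A·v_2 = (0, 4).
v_4 = A·v_3 = (4, 1).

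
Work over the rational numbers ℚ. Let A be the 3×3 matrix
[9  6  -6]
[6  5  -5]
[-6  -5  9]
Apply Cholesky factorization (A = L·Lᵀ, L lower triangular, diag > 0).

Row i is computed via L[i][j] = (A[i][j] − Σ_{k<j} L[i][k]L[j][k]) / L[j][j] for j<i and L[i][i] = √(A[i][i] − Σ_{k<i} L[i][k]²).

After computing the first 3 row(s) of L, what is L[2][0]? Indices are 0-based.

L[2][0] = -2

Step 1: L[0][0] = √(9) = 3.
  L[1][0] = (6) / L[0][0] = 2.
Step 2: L[1][1] = √(1) = 1.
  L[2][0] = (-6) / L[0][0] = -2.
  L[2][1] = (-1) / L[1][1] = -1.
Step 3: L[2][2] = √(4) = 2.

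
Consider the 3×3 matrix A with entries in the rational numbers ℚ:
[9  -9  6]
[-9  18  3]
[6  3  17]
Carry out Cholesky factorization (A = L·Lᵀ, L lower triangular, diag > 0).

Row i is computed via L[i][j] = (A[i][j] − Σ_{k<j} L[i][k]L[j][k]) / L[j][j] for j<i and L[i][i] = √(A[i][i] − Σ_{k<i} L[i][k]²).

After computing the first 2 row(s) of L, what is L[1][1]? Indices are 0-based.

Step 1: L[0][0] = √(9) = 3.
  L[1][0] = (-9) / L[0][0] = -3.
Step 2: L[1][1] = √(9) = 3.

L[1][1] = 3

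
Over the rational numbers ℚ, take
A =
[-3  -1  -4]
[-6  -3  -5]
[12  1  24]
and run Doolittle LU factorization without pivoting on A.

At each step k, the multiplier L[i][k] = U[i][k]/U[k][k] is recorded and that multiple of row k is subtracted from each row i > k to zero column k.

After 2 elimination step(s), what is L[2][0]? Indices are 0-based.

L[2][0] = -4

k=0: U[0][0]=-3
  eliminate (1,0): mult=2, new row 1: (0, -1, 3); set L[1][0]=2
  eliminate (2,0): mult=-4, new row 2: (0, -3, 8); set L[2][0]=-4
k=1: U[1][1]=-1
  eliminate (2,1): mult=3, new row 2: (0, 0, -1); set L[2][1]=3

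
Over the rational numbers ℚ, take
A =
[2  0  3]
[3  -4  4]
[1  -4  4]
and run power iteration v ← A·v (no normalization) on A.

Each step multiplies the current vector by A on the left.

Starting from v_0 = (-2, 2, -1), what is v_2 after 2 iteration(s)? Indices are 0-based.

v_2 = (-56, -5, 9)

v_0 = (-2, 2, -1).
v_1 = A·v_0 = (-7, -18, -14).
v_2 = A·v_1 = (-56, -5, 9).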